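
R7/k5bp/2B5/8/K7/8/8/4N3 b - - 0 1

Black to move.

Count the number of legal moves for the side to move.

1

Black to move; king on a7.
In check: yes, from the white rook on a8.
Legal moves: Kb6.
Count: 1.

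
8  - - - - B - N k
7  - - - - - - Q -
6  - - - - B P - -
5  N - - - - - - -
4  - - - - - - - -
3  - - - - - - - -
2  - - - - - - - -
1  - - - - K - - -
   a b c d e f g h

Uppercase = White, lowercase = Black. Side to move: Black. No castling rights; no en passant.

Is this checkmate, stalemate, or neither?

checkmate

Black to move; black king on h8.
In check: yes, from the white queen on g7.
King squares — g7: attacked by Pf6; h7: attacked by Qg7; g8: attacked by Be6.
Legal moves for Black: none.
In check with no legal moves → checkmate.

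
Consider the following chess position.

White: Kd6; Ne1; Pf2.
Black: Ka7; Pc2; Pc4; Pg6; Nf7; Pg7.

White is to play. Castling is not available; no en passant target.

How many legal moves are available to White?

White to move; king on d6.
In check: yes, from the black knight on f7.
Legal moves: Ke7, Kd7, Kc7, Ke6, Kc6, Kd5, Kc5.
Count: 7.

7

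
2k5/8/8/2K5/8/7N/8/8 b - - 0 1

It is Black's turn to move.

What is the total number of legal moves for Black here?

5

Black to move; king on c8.
In check: no.
Legal moves: Kd8, Kb8, Kd7, Kc7, Kb7.
Count: 5.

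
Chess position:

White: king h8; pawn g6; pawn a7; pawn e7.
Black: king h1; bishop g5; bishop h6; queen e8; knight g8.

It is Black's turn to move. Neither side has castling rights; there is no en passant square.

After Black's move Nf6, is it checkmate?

yes

After Nf6: white king on h8; in check: yes, from the black queen on e8.
King squares — g7: attacked by Bh6; h7: attacked by Nf6; g8: attacked by Nf6.
White has no legal moves → checkmate.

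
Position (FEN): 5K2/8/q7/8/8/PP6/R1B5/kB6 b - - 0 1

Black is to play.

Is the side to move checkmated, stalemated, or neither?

checkmate

Black to move; black king on a1.
In check: yes, from the white rook on a2.
King squares — b1: attacked by Bc2; a2: attacked by Bb1; b2: attacked by Ra2.
Legal moves for Black: none.
In check with no legal moves → checkmate.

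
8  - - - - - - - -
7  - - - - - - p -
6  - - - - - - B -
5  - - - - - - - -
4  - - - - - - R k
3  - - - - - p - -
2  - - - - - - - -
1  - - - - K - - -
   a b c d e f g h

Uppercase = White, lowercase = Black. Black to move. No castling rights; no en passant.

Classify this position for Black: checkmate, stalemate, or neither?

Black to move; black king on h4.
In check: yes, from the white rook on g4.
King squares — g3: attacked by Rg4; h3: available; g4: available; g5: attacked by Rg4; h5: attacked by Bg6.
Legal moves for Black: Kxg4, Kh3.
Black is in check but has 2 legal moves → neither.

neither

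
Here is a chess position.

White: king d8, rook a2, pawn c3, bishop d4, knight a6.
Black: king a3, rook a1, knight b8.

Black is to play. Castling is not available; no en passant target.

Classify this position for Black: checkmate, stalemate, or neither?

neither

Black to move; black king on a3.
In check: yes, from the white rook on a2.
Legal moves for Black: Kb3, Kxa2, Rxa2.
Black is in check but has 3 legal moves → neither.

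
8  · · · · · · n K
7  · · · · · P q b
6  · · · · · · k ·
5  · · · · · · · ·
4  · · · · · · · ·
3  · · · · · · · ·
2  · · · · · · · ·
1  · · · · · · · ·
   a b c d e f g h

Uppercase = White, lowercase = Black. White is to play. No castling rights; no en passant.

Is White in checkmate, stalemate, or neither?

checkmate

White to move; white king on h8.
In check: yes, from the black queen on g7.
King squares — g7: attacked by Kg6; h7: attacked by Kg6; g8: attacked by Qg7.
Legal moves for White: none.
In check with no legal moves → checkmate.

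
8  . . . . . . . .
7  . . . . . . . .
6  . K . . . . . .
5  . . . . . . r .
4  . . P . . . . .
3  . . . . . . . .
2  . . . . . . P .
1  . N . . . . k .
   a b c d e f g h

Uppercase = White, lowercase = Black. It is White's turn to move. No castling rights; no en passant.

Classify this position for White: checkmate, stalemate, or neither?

neither

White to move; white king on b6.
In check: no.
Legal moves for White: Kc7, Kb7, Ka7, Kc6, Ka6, Nc3, Na3, Nd2, c5, g3, g4.
White has 11 legal moves and is not in check → neither.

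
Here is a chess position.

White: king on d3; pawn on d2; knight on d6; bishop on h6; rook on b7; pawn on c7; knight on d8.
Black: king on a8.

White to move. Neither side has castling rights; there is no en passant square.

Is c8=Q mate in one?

yes

After c8=Q: black king on a8; in check: yes, from the white queen on c8.
King squares — a7: attacked by Rb7; b7: attacked by Nd6; b8: attacked by Rb7.
Black has no legal moves → checkmate.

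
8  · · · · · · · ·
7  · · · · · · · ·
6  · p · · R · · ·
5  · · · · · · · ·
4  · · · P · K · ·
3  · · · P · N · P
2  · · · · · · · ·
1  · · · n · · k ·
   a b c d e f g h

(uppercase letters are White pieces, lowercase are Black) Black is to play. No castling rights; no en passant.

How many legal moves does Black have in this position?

4

Black to move; king on g1.
In check: yes, from the white knight on f3.
Legal moves: Kg2, Kf2, Kh1, Kf1.
Count: 4.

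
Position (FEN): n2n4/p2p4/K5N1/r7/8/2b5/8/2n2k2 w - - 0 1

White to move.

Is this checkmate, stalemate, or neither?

White to move; white king on a6.
In check: yes, from the black rook on a5.
King squares — a5: attacked by Bc3; b5: attacked by Ra5; b6: attacked by Pa7; a7: attacked by Ra5; b7: attacked by Nd8.
Legal moves for White: none.
In check with no legal moves → checkmate.

checkmate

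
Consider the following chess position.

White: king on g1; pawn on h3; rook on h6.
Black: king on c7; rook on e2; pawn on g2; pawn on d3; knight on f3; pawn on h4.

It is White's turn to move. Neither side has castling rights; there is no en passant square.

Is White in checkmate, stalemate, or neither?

checkmate

White to move; white king on g1.
In check: yes, from the black knight on f3.
King squares — f1: attacked by Pg2; h1: attacked by Pg2; f2: attacked by Re2; g2: attacked by Re2; h2: attacked by Nf3.
Legal moves for White: none.
In check with no legal moves → checkmate.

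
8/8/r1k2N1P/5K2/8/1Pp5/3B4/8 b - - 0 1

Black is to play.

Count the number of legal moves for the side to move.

16

Black to move; king on c6.
In check: no.
Legal moves: Kc7, Kb7, Kd6, Kb6, Kc5, Kb5, Ra8, Ra7, Rb6, Ra5+, Ra4, Ra3, Ra2, Ra1, cxd2, c2.
Count: 16.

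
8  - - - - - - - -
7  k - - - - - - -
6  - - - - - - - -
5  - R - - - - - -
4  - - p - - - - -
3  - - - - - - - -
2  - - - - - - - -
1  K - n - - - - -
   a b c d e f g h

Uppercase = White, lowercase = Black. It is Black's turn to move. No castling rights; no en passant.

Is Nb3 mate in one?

After Nb3: white king on a1; in check: yes, from the black knight on b3.
White has 4 legal replies: Kb2, Ka2, Kb1, Rxb3.
In check but a legal move exists → not checkmate.

no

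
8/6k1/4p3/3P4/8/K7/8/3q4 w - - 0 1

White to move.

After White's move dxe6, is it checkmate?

no

After dxe6: black king on g7; in check: no.
Black is not in check, so this cannot be checkmate.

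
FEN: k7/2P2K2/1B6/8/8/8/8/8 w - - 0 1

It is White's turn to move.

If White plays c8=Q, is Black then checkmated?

After c8=Q: black king on a8; in check: yes, from the white queen on c8.
King squares — a7: attacked by Bb6; b7: attacked by Qc8; b8: attacked by Qc8.
Black has no legal moves → checkmate.

yes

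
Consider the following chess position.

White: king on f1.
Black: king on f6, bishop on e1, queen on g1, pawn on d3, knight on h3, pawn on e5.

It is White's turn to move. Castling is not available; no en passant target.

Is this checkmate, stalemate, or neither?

checkmate

White to move; white king on f1.
In check: yes, from the black queen on g1.
King squares — e1: attacked by Qg1; g1: attacked by Nh3; e2: attacked by Pd3; f2: attacked by Be1; g2: attacked by Qg1.
Legal moves for White: none.
In check with no legal moves → checkmate.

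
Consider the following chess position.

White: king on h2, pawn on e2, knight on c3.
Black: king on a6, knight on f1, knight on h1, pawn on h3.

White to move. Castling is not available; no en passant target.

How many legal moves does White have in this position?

3

White to move; king on h2.
In check: yes, from the black knight on f1.
Legal moves: Kxh3, Kxh1, Kg1.
Count: 3.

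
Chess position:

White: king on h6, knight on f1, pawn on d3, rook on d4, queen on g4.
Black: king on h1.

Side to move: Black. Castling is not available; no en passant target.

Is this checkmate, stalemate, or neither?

Black to move; black king on h1.
In check: no.
King squares — g1: attacked by Qg4; g2: attacked by Qg4; h2: attacked by Nf1.
Legal moves for Black: none.
Not in check and no legal moves → stalemate.

stalemate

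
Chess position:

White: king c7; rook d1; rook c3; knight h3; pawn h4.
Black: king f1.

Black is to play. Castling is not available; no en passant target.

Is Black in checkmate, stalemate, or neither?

Black to move; black king on f1.
In check: yes, from the white rook on d1.
Legal moves for Black: Kg2, Ke2.
Black is in check but has 2 legal moves → neither.

neither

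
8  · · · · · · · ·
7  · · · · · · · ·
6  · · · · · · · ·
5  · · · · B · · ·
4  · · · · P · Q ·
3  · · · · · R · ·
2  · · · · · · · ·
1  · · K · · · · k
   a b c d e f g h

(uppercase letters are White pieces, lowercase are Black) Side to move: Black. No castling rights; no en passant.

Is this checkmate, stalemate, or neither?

Black to move; black king on h1.
In check: no.
King squares — g1: attacked by Qg4; g2: attacked by Qg4; h2: attacked by Be5.
Legal moves for Black: none.
Not in check and no legal moves → stalemate.

stalemate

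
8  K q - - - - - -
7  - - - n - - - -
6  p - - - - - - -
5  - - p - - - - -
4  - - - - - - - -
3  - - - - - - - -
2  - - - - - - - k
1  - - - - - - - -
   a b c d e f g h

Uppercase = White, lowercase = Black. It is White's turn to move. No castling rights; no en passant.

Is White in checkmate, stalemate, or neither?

White to move; white king on a8.
In check: yes, from the black queen on b8.
King squares — a7: attacked by Qb8; b7: attacked by Qb8; b8: attacked by Nd7.
Legal moves for White: none.
In check with no legal moves → checkmate.

checkmate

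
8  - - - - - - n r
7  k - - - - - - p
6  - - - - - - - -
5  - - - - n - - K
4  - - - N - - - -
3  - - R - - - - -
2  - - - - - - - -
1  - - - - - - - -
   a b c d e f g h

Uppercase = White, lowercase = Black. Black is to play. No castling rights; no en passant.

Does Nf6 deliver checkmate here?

no

After Nf6: white king on h5; in check: yes, from the black knight on f6.
White has 3 legal replies: Kh6, Kg5, Kh4.
In check but a legal move exists → not checkmate.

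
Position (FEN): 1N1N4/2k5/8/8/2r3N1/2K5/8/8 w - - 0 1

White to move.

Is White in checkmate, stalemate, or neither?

White to move; white king on c3.
In check: yes, from the black rook on c4.
King squares — b2: available; c2: attacked by Rc4; d2: available; b3: available; d3: available; b4: attacked by Rc4; c4: available; d4: attacked by Rc4.
Legal moves for White: Kxc4, Kd3, Kb3, Kd2, Kb2.
White is in check but has 5 legal moves → neither.

neither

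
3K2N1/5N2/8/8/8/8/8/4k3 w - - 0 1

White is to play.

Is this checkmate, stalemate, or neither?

neither

White to move; white king on d8.
In check: no.
Legal moves for White: Ne7, Ngh6, Nf6, Ke8, Kc8, Ke7, Kd7, Kc7, Nh8, Nfh6, Nd6, Ng5, Ne5.
White has 13 legal moves and is not in check → neither.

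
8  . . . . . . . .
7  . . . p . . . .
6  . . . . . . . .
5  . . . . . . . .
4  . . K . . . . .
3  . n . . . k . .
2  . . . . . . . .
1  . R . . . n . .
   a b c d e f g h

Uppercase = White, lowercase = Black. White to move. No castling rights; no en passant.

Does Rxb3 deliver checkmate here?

no

After Rxb3: black king on f3; in check: yes, from the white rook on b3.
Black has 7 legal replies: Kg4, Kf4, Ke4, Kg2, Kf2, Ke2, Ne3+.
In check but a legal move exists → not checkmate.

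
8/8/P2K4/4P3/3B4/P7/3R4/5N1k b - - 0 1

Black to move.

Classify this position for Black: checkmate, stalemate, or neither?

stalemate

Black to move; black king on h1.
In check: no.
King squares — g1: attacked by Bd4; g2: attacked by Rd2; h2: attacked by Nf1.
Legal moves for Black: none.
Not in check and no legal moves → stalemate.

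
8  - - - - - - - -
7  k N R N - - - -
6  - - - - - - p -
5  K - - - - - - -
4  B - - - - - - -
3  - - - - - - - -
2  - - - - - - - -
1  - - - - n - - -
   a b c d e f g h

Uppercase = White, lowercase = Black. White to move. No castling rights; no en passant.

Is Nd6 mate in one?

After Nd6: black king on a7; in check: yes, from the white rook on c7.
Black has 1 legal reply: Ka8.
In check but a legal move exists → not checkmate.

no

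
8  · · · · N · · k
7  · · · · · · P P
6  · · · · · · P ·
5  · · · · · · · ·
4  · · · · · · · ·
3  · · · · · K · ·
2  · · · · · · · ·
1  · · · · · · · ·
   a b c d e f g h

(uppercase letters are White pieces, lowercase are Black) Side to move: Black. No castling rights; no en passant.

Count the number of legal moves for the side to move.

Black to move; king on h8.
In check: yes, from the white pawn on g7.
Legal moves: none.
Count: 0.

0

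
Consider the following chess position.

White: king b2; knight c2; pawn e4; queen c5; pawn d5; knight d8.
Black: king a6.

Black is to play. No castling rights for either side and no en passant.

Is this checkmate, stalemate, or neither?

Black to move; black king on a6.
In check: no.
King squares — a5: attacked by Qc5; b5: attacked by Qc5; b6: attacked by Qc5; a7: attacked by Qc5; b7: attacked by Nd8.
Legal moves for Black: none.
Not in check and no legal moves → stalemate.

stalemate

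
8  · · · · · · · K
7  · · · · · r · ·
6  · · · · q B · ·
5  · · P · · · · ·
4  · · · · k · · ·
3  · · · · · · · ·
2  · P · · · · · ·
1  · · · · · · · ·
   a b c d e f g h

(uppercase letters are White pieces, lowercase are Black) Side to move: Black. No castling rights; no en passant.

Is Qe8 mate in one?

yes

After Qe8: white king on h8; in check: yes, from the black queen on e8.
King squares — g7: attacked by Rf7; h7: attacked by Rf7; g8: attacked by Qe8.
White has no legal moves → checkmate.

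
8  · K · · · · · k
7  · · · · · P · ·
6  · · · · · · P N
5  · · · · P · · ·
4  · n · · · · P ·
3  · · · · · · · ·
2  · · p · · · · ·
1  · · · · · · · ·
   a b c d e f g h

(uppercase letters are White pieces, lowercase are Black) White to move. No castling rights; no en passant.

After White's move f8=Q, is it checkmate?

yes

After f8=Q: black king on h8; in check: yes, from the white queen on f8.
King squares — g7: attacked by Qf8; h7: attacked by Pg6; g8: attacked by Nh6.
Black has no legal moves → checkmate.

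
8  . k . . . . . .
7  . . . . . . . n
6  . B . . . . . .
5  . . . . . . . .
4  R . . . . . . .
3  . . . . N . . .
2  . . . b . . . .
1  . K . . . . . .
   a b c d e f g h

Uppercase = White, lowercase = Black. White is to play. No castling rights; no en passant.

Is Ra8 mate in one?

After Ra8: black king on b8; in check: yes, from the white rook on a8.
Black has 2 legal replies: Kxa8, Kb7.
In check but a legal move exists → not checkmate.

no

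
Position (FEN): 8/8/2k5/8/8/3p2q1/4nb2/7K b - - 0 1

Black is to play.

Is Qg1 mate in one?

After Qg1: white king on h1; in check: yes, from the black queen on g1.
King squares — g1: attacked by Ne2; g2: attacked by Qg1; h2: attacked by Qg1.
White has no legal moves → checkmate.

yes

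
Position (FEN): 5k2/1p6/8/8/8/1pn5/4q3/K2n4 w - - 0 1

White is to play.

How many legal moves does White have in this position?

White to move; king on a1.
In check: no.
Legal moves: none.
Count: 0.

0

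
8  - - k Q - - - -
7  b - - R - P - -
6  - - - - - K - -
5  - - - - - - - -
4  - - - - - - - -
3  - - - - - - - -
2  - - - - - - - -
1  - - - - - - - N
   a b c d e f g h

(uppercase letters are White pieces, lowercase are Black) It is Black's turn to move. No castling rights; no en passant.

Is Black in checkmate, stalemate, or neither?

Black to move; black king on c8.
In check: yes, from the white queen on d8.
King squares — b7: attacked by Rd7; c7: attacked by Rd7; d7: attacked by Qd8; b8: attacked by Qd8; d8: attacked by Rd7.
Legal moves for Black: none.
In check with no legal moves → checkmate.

checkmate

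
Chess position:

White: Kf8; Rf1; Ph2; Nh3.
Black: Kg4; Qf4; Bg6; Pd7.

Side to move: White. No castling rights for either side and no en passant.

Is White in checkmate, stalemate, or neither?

White to move; white king on f8.
In check: yes, from the black queen on f4.
Legal moves for White: Kg8, Kg7, Ke7, Nxf4, Rxf4+.
White is in check but has 5 legal moves → neither.

neither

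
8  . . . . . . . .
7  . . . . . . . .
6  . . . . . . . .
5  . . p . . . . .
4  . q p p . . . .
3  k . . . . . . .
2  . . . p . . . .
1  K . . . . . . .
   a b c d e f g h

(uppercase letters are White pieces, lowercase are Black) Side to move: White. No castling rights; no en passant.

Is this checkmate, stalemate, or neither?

stalemate

White to move; white king on a1.
In check: no.
King squares — b1: attacked by Qb4; a2: attacked by Ka3; b2: attacked by Ka3.
Legal moves for White: none.
Not in check and no legal moves → stalemate.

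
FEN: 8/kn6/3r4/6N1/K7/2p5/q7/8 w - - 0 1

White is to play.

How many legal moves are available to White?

White to move; king on a4.
In check: yes, from the black queen on a2.
Legal moves: Kb5, Kb4.
Count: 2.

2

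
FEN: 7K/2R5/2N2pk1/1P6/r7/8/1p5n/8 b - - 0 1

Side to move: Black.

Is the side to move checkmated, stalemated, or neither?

neither

Black to move; black king on g6.
In check: no.
Legal moves for Black include: Kh6, Kh5, Kg5, Kf5, Ra8+, Ra7, Ra6, Ra5, Rh4+, Rg4, Rf4, Re4, Rd4, Rc4, Rb4, Ra3, Ra2, Ra1, ... (list truncated; more exist).
Black has legal moves and is not in check → neither.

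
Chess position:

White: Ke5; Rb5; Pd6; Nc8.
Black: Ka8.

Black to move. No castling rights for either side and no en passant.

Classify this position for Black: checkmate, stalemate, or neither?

Black to move; black king on a8.
In check: no.
King squares — a7: attacked by Nc8; b7: attacked by Rb5; b8: attacked by Rb5.
Legal moves for Black: none.
Not in check and no legal moves → stalemate.

stalemate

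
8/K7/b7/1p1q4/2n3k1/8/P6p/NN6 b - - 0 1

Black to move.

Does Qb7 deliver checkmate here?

yes

After Qb7: white king on a7; in check: yes, from the black queen on b7.
King squares — a6: attacked by Qb7; b6: attacked by Nc4; b7: attacked by Ba6; a8: attacked by Qb7; b8: attacked by Qb7.
White has no legal moves → checkmate.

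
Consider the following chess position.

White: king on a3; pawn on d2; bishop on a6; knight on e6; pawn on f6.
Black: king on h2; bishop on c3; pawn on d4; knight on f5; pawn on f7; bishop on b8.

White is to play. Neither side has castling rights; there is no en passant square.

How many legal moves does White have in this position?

White to move; king on a3.
In check: no.
Legal moves: Nf8, Nd8, Ng7, Nc7, Ng5, Nc5, Nf4, Nxd4, Bc8, Bb7, Bb5, Bc4, Bd3, Be2, Bf1, Ka4, Kb3, Ka2, dxc3, d3.
Count: 20.

20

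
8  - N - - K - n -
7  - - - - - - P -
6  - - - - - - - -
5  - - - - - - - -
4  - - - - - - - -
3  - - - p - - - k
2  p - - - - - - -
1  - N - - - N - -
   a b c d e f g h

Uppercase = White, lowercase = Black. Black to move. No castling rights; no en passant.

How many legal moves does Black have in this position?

15

Black to move; king on h3.
In check: no.
Legal moves: Ne7, Nh6, Nf6+, Kh4, Kg4, Kg2, axb1=Q, axb1=R, axb1=B, axb1=N, d2, a1=Q, a1=R, a1=B, a1=N.
Count: 15.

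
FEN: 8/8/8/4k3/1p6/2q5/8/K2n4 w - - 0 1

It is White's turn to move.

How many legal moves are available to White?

White to move; king on a1.
In check: yes, from the black queen on c3.
Legal moves: Ka2, Kb1.
Count: 2.

2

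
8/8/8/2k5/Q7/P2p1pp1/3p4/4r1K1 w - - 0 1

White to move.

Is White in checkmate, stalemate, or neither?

White to move; white king on g1.
In check: yes, from the black rook on e1.
King squares — f1: attacked by Re1; h1: attacked by Re1; f2: attacked by Pg3; g2: attacked by Pf3; h2: attacked by Pg3.
Legal moves for White: none.
In check with no legal moves → checkmate.

checkmate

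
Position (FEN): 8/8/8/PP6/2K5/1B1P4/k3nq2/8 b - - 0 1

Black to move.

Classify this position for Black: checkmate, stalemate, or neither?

neither

Black to move; black king on a2.
In check: yes, from the white bishop on b3.
King squares — a1: available; b1: available; b2: available; a3: available; b3: attacked by Kc4.
Legal moves for Black: Ka3, Kb2, Kb1, Ka1.
Black is in check but has 4 legal moves → neither.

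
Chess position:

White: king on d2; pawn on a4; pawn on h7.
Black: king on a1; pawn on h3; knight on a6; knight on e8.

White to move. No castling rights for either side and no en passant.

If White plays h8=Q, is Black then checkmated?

After h8=Q: black king on a1; in check: yes, from the white queen on h8.
Black has 4 legal replies: Ka2, Kb1, Ng7, Nf6.
In check but a legal move exists → not checkmate.

no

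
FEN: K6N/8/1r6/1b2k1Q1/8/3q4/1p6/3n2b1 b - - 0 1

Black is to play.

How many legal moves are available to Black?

Black to move; king on e5.
In check: yes, from the white queen on g5.
Legal moves: Ke6, Kd6, Ke4, Kd4, Qf5.
Count: 5.

5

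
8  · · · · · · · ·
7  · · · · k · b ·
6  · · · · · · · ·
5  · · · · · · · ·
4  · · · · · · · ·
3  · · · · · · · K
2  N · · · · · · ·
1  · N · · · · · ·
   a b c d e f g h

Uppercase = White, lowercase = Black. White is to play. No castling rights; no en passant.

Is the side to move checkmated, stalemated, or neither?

neither

White to move; white king on h3.
In check: no.
Legal moves for White: Kh4, Kg4, Kg3, Kh2, Kg2, Nb4, Nac3, Nc1, Nbc3, Na3, Nd2.
White has 11 legal moves and is not in check → neither.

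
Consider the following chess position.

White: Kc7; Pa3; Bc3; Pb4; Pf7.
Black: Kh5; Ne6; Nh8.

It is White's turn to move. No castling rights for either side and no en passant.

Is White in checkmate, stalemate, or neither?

White to move; white king on c7.
In check: yes, from the black knight on e6.
King squares — b6: available; c6: available; d6: available; b7: available; d7: available; b8: available; c8: available; d8: attacked by Ne6.
Legal moves for White: Kc8, Kb8, Kd7, Kb7, Kd6, Kc6, Kb6.
White is in check but has 7 legal moves → neither.

neither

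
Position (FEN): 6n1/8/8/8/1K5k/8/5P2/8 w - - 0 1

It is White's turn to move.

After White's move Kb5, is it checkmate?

no

After Kb5: black king on h4; in check: no.
Black is not in check, so this cannot be checkmate.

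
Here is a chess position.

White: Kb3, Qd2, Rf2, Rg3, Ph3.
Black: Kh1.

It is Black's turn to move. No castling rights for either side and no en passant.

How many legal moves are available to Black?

Black to move; king on h1.
In check: no.
Legal moves: none.
Count: 0.

0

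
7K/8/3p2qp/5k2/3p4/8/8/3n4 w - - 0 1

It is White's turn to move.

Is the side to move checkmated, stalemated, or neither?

stalemate

White to move; white king on h8.
In check: no.
King squares — g7: attacked by Qg6; h7: attacked by Qg6; g8: attacked by Qg6.
Legal moves for White: none.
Not in check and no legal moves → stalemate.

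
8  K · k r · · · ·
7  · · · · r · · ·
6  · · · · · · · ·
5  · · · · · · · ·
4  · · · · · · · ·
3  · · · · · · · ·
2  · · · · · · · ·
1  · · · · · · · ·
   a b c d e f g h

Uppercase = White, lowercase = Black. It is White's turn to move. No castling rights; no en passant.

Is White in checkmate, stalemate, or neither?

White to move; white king on a8.
In check: no.
King squares — a7: attacked by Re7; b7: attacked by Re7; b8: attacked by Kc8.
Legal moves for White: none.
Not in check and no legal moves → stalemate.

stalemate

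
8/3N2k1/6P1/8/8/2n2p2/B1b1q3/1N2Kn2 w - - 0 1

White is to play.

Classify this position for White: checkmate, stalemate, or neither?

checkmate

White to move; white king on e1.
In check: yes, from the black queen on e2.
King squares — d1: attacked by Bc2; f1: attacked by Qe2; d2: attacked by Nf1; e2: attacked by Nc3; f2: attacked by Qe2.
Legal moves for White: none.
In check with no legal moves → checkmate.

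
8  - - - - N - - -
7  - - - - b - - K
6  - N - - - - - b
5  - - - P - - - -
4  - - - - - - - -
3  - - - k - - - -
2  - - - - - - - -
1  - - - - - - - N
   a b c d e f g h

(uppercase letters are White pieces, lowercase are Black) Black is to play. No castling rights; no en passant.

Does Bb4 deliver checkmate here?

After Bb4: white king on h7; in check: no.
White is not in check, so this cannot be checkmate.

no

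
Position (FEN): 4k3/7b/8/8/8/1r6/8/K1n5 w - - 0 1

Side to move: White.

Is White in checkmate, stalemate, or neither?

stalemate

White to move; white king on a1.
In check: no.
King squares — b1: attacked by Rb3; a2: attacked by Nc1; b2: attacked by Rb3.
Legal moves for White: none.
Not in check and no legal moves → stalemate.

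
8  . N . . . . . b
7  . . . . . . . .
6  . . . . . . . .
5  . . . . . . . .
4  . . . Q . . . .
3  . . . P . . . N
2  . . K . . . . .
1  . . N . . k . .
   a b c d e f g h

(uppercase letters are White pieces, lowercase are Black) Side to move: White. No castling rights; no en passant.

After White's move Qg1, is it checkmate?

After Qg1: black king on f1; in check: yes, from the white queen on g1.
King squares — e1: attacked by Qg1; g1: attacked by Nh3; e2: attacked by Nc1; f2: attacked by Qg1; g2: attacked by Qg1.
Black has no legal moves → checkmate.

yes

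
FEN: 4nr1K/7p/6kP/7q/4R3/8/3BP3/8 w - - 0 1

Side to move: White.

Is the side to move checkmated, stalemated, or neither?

checkmate

White to move; white king on h8.
In check: yes, from the black rook on f8.
King squares — g7: attacked by Kg6; h7: attacked by Kg6; g8: attacked by Rf8.
Legal moves for White: none.
In check with no legal moves → checkmate.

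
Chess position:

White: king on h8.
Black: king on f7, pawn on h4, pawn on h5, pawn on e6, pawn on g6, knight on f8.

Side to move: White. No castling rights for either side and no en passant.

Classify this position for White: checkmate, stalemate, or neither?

White to move; white king on h8.
In check: no.
King squares — g7: attacked by Kf7; h7: attacked by Nf8; g8: attacked by Kf7.
Legal moves for White: none.
Not in check and no legal moves → stalemate.

stalemate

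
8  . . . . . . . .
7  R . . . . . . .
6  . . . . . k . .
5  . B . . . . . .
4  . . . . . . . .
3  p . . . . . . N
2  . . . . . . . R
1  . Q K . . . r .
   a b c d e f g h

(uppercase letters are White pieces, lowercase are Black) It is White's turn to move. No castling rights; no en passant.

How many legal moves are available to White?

White to move; king on c1.
In check: yes, from the black rook on g1.
Legal moves: Kd2, Kc2, Bf1, Nxg1.
Count: 4.

4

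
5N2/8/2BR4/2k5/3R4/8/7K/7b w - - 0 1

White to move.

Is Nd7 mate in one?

yes

After Nd7: black king on c5; in check: yes, from the white knight on d7.
King squares — b4: attacked by Rd4; c4: attacked by Rd4; d4: attacked by Rd6; b5: attacked by Bc6; d5: attacked by Rd4; b6: attacked by Nd7; c6: attacked by Rd6; d6: attacked by Rd4.
Black has no legal moves → checkmate.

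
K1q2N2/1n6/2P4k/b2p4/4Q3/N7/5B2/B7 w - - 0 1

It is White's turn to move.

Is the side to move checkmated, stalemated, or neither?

White to move; white king on a8.
In check: yes, from the black queen on c8.
King squares — a7: available; b7: attacked by Qc8; b8: attacked by Qc8.
Legal moves for White: Ka7.
White is in check but has 1 legal move → neither.

neither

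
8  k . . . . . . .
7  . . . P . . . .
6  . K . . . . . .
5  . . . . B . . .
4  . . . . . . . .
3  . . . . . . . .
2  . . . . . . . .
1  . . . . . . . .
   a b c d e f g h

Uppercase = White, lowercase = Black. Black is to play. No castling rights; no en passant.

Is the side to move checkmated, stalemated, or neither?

stalemate

Black to move; black king on a8.
In check: no.
King squares — a7: attacked by Kb6; b7: attacked by Kb6; b8: attacked by Be5.
Legal moves for Black: none.
Not in check and no legal moves → stalemate.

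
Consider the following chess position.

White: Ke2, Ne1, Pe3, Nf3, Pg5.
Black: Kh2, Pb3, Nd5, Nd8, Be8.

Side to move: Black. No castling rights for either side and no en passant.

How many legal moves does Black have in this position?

Black to move; king on h2.
In check: yes, from the white knight on f3.
Legal moves: Kh3, Kg3, Kh1.
Count: 3.

3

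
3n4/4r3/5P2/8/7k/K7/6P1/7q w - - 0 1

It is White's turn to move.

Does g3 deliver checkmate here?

After g3: black king on h4; in check: yes, from the white pawn on g3.
Black has 5 legal replies: Kh5, Kg5, Kg4, Kh3, Kxg3.
In check but a legal move exists → not checkmate.

no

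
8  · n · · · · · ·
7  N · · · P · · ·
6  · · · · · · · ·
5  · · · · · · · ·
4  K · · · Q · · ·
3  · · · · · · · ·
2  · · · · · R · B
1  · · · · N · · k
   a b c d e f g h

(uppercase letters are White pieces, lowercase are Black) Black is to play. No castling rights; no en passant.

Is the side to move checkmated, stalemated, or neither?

checkmate

Black to move; black king on h1.
In check: yes, from the white queen on e4.
King squares — g1: attacked by Bh2; g2: attacked by Ne1; h2: attacked by Rf2.
Legal moves for Black: none.
In check with no legal moves → checkmate.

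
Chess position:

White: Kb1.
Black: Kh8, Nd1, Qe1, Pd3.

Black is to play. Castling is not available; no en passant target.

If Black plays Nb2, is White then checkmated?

no

After Nb2: white king on b1; in check: yes, from the black queen on e1.
White has 2 legal replies: Kxb2, Ka2.
In check but a legal move exists → not checkmate.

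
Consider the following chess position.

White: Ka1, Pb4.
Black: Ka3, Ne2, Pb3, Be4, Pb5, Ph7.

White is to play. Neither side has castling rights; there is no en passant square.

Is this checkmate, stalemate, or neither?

stalemate

White to move; white king on a1.
In check: no.
King squares — b1: attacked by Be4; a2: attacked by Ka3; b2: attacked by Ka3.
Legal moves for White: none.
Not in check and no legal moves → stalemate.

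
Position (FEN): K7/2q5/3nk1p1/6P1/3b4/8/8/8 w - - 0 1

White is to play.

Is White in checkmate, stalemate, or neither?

White to move; white king on a8.
In check: no.
King squares — a7: attacked by Bd4; b7: attacked by Nd6; b8: attacked by Qc7.
Legal moves for White: none.
Not in check and no legal moves → stalemate.

stalemate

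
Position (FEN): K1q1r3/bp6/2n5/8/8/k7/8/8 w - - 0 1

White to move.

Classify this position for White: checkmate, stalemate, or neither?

checkmate

White to move; white king on a8.
In check: yes, from the black queen on c8.
King squares — a7: attacked by Nc6; b7: attacked by Qc8; b8: attacked by Nc6.
Legal moves for White: none.
In check with no legal moves → checkmate.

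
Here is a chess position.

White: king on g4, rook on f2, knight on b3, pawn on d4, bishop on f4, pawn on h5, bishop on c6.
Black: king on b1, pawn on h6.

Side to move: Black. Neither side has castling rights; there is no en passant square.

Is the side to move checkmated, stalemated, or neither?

stalemate

Black to move; black king on b1.
In check: no.
King squares — a1: attacked by Nb3; c1: attacked by Nb3; a2: attacked by Rf2; b2: attacked by Rf2; c2: attacked by Rf2.
Legal moves for Black: none.
Not in check and no legal moves → stalemate.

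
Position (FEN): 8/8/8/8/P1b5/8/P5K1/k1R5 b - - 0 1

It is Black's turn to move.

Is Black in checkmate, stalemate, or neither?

neither

Black to move; black king on a1.
In check: yes, from the white rook on c1.
King squares — b1: attacked by Rc1; a2: available; b2: available.
Legal moves for Black: Kb2, Kxa2.
Black is in check but has 2 legal moves → neither.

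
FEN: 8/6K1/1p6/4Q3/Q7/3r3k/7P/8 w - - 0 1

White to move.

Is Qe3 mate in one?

no

After Qe3: black king on h3; in check: yes, from the white queen on e3.
Black has 3 legal replies: Kxh2, Kg2, Rxe3.
In check but a legal move exists → not checkmate.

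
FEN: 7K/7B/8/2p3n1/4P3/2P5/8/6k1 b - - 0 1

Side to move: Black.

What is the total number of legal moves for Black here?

12

Black to move; king on g1.
In check: no.
Legal moves: Nxh7, Nf7+, Ne6, Nxe4, Nh3, Nf3, Kh2, Kg2, Kf2, Kh1, Kf1, c4.
Count: 12.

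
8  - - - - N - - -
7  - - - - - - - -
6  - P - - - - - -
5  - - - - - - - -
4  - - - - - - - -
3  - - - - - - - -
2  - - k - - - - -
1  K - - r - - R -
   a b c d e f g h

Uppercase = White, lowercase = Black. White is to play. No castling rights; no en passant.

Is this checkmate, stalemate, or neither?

neither

White to move; white king on a1.
In check: yes, from the black rook on d1.
Legal moves for White: Ka2, Rxd1.
White is in check but has 2 legal moves → neither.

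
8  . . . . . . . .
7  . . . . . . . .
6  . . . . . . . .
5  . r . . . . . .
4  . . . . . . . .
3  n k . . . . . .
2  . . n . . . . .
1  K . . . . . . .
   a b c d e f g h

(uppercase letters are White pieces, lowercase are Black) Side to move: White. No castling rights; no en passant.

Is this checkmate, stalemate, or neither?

White to move; white king on a1.
In check: yes, from the black knight on c2.
King squares — b1: attacked by Na3; a2: attacked by Kb3; b2: attacked by Kb3.
Legal moves for White: none.
In check with no legal moves → checkmate.

checkmate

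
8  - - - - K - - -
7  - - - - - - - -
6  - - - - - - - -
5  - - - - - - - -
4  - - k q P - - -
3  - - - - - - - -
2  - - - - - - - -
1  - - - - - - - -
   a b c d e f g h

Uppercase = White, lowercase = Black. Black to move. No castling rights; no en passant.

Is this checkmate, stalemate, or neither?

Black to move; black king on c4.
In check: no.
Legal moves for Black include: Qh8+, Qd8+, Qg7, Qd7+, Qa7, Qf6, Qd6, Qb6, Qe5+, Qd5, Qc5, Qxe4+, Qe3, Qd3, Qc3, Qf2, Qd2, Qb2, ... (list truncated; more exist).
Black has legal moves and is not in check → neither.

neither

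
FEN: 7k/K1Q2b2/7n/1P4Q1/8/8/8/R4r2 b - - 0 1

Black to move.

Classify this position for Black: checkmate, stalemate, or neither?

Black to move; black king on h8.
In check: no.
Legal moves for Black include: Kh7, Bg8, Be8, Bg6, Be6, Bh5, Bd5, Bc4, Bb3, Ba2, Ng8, Nf5, Ng4, Rf6, Rf5, Rf4, Rf3, Rf2, ... (list truncated; more exist).
Black has legal moves and is not in check → neither.

neither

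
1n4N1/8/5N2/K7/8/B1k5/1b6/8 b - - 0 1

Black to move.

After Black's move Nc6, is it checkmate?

no

After Nc6: white king on a5; in check: yes, from the black knight on c6.
White has 4 legal replies: Kb6, Ka6, Kb5, Ka4.
In check but a legal move exists → not checkmate.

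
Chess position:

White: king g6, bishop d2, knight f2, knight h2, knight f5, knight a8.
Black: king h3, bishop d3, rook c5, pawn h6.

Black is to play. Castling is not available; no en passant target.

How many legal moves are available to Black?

Black to move; king on h3.
In check: yes, from the white knight on f2.
Legal moves: Kxh2, Kg2.
Count: 2.

2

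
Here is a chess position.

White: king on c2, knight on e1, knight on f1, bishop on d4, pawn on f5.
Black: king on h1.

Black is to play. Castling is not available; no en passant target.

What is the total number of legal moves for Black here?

0

Black to move; king on h1.
In check: no.
Legal moves: none.
Count: 0.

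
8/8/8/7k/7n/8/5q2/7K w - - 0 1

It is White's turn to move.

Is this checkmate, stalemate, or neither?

stalemate

White to move; white king on h1.
In check: no.
King squares — g1: attacked by Qf2; g2: attacked by Qf2; h2: attacked by Qf2.
Legal moves for White: none.
Not in check and no legal moves → stalemate.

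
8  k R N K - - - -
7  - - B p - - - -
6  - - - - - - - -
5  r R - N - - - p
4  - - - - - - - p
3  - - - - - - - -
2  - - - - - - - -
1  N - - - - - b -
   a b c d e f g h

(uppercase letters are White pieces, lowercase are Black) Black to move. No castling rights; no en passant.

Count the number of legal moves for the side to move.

Black to move; king on a8.
In check: yes, from the white rook on b8.
Legal moves: none.
Count: 0.

0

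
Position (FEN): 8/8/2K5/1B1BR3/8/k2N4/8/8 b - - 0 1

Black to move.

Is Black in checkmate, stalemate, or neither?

Black to move; black king on a3.
In check: no.
King squares — a2: attacked by Bd5; b2: attacked by Nd3; b3: attacked by Bd5; a4: attacked by Bb5; b4: attacked by Nd3.
Legal moves for Black: none.
Not in check and no legal moves → stalemate.

stalemate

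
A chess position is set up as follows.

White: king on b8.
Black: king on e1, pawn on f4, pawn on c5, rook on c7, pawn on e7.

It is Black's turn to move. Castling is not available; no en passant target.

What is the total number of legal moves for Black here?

14

Black to move; king on e1.
In check: no.
Legal moves: Rc8+, Rd7, Rb7+, Ra7, Rc6, Kf2, Ke2, Kd2, Kf1, Kd1, e6, c4, f3, e5.
Count: 14.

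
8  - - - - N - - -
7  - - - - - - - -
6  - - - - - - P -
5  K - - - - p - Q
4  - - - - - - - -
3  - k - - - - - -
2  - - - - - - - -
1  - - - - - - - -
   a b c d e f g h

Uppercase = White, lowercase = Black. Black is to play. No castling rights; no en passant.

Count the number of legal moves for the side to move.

Black to move; king on b3.
In check: no.
Legal moves: Kc4, Kc3, Ka3, Kc2, Kb2, Ka2, f4.
Count: 7.

7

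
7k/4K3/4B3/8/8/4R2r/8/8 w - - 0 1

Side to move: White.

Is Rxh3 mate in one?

no

After Rxh3: black king on h8; in check: yes, from the white rook on h3.
Black has 1 legal reply: Kg7.
In check but a legal move exists → not checkmate.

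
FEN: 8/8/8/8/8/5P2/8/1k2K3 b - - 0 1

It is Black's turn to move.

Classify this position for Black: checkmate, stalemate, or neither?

Black to move; black king on b1.
In check: no.
Legal moves for Black: Kc2, Kb2, Ka2, Kc1, Ka1.
Black has 5 legal moves and is not in check → neither.

neither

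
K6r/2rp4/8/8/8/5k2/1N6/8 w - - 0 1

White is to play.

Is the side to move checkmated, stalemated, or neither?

White to move; white king on a8.
In check: yes, from the black rook on h8.
King squares — a7: attacked by Rc7; b7: attacked by Rc7; b8: attacked by Rh8.
Legal moves for White: none.
In check with no legal moves → checkmate.

checkmate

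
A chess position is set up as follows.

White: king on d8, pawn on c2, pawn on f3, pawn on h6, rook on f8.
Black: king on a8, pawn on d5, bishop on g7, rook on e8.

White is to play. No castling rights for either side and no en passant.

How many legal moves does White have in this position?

White to move; king on d8.
In check: yes, from the black rook on e8.
Legal moves: Kxe8, Kd7, Kc7, Rxe8.
Count: 4.

4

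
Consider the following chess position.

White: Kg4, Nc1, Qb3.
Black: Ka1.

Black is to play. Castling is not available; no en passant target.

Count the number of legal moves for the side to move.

Black to move; king on a1.
In check: no.
Legal moves: none.
Count: 0.

0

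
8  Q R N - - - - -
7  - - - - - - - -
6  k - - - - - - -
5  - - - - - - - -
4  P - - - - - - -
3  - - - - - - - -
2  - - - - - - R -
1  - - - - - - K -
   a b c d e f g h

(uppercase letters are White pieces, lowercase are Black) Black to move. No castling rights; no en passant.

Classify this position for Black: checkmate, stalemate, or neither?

Black to move; black king on a6.
In check: yes, from the white queen on a8.
King squares — a5: attacked by Qa8; b5: attacked by Pa4; b6: attacked by Rb8; a7: attacked by Qa8; b7: attacked by Qa8.
Legal moves for Black: none.
In check with no legal moves → checkmate.

checkmate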